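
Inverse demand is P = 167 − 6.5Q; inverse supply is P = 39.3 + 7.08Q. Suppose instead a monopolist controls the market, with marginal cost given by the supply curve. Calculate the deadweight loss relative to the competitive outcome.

Competitive equilibrium: 167 − 6.5Q = 39.3 + 7.08Q → Q* = 9.4035, P* = 105.877.
Marginal revenue: MR = 167 − 13Q. Set MR = MC: 167 − 13Q = 39.3 + 7.08Q → Q_m = 6.3596.
Price P_m = 167 − 6.5·6.3596 = 125.6626; MC(Q_m) = 39.3 + 7.08·6.3596 = 84.326.
Competitive Q* = 9.4035, so ΔQ = 3.0439; wedge = 125.6626 − 84.326 = 41.3366.
The triangle = ½ × 3.0439 × 41.3366 = 62.91.

62.91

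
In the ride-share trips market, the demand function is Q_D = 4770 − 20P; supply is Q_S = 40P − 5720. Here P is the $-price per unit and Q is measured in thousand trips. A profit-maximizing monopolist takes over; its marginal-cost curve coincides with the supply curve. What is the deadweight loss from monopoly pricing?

$9728.27 thousand

In inverse form: demand P = 238.5 − 0.05Q, supply P = 143 + 0.025Q.
Competitive equilibrium: 238.5 − 0.05Q = 143 + 0.025Q → Q* = 1273.3333, P* = 174.8333.
Marginal revenue: MR = 238.5 − 0.1Q. Set MR = MC: 238.5 − 0.1Q = 143 + 0.025Q → Q_m = 764.
Price P_m = 238.5 − 0.05·764 = 200.3; MC(Q_m) = 143 + 0.025·764 = 162.1.
Competitive Q* = 1273.3333, so ΔQ = 509.3333; wedge = 200.3 − 162.1 = 38.2.
DWL = ½ × 509.3333 × 38.2 = $9728.27 thousand.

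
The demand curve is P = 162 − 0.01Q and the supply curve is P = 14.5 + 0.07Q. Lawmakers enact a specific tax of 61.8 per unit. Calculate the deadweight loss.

Competitive equilibrium: 162 − 0.01Q = 14.5 + 0.07Q → Q* = 1843.75, P* = 143.5625.
With the tax, the buyer price exceeds the seller price by 61.8: (162 − 0.01Q) − (14.5 + 0.07Q) = 61.8 → Q' = 1071.25.
ΔQ = 1843.75 − 1071.25 = 772.5; the wedge equals the tax, 61.8.
Deadweight loss = ½ × 772.5 × 61.8 = 23870.25.

23870.25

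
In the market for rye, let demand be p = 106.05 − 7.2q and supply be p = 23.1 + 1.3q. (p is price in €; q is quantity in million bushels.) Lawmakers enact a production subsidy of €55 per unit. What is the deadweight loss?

€177.94 million

Competitive equilibrium: 106.05 − 7.2q = 23.1 + 1.3q → q* = 9.7588, p* = 35.7865.
The subsidy lowers effective supply by 55: p = 1.3q − 31.9.
New quantity: 106.05 − 7.2q = 1.3q − 31.9 → q' = 16.2294.
Overproduction Δq = 16.2294 − 9.7588 = 6.4706; wedge = subsidy = 55.
Welfare loss = ½ × 6.4706 × 55 = €177.94 million.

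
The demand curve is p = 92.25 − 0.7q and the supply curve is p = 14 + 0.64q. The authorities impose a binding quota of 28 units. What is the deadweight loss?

Competitive equilibrium: 92.25 − 0.7q = 14 + 0.64q → q* = 58.3955, p* = 51.3731.
At q = 28: demand price = 92.25 − 0.7·28 = 72.65; supply price = 14 + 0.64·28 = 31.92.
Δq = 58.3955 − 28 = 30.3955; wedge = 72.65 − 31.92 = 40.73.
Welfare loss = ½ × 30.3955 × 40.73 = 619.

619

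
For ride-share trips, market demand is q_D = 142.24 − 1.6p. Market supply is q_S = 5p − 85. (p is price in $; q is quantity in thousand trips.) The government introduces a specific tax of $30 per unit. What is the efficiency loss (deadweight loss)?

$545.45 thousand

In inverse form: demand p = 88.9 − 0.625q, supply p = 17 + 0.2q.
Competitive equilibrium: 88.9 − 0.625q = 17 + 0.2q → q* = 87.1515, p* = 34.4303.
With the tax, the buyer price exceeds the seller price by 30: (88.9 − 0.625q) − (17 + 0.2q) = 30 → q' = 50.7879.
Δq = 87.1515 − 50.7879 = 36.3636; the wedge equals the tax, 30.
Deadweight loss = ½ × 36.3636 × 30 = $545.45 thousand.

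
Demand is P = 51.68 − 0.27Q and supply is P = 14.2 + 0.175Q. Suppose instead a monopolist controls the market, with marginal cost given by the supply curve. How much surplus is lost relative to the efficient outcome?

Competitive equilibrium: 51.68 − 0.27Q = 14.2 + 0.175Q → Q* = 84.2247, P* = 28.9393.
Marginal revenue: MR = 51.68 − 0.54Q. Set MR = MC: 51.68 − 0.54Q = 14.2 + 0.175Q → Q_m = 52.4196.
Price P_m = 51.68 − 0.27·52.4196 = 37.5267; MC(Q_m) = 14.2 + 0.175·52.4196 = 23.3734.
Competitive Q* = 84.2247, so ΔQ = 31.8051; wedge = 37.5267 − 23.3734 = 14.1533.
DWL = ½ × 31.8051 × 14.1533 = 225.07.

225.07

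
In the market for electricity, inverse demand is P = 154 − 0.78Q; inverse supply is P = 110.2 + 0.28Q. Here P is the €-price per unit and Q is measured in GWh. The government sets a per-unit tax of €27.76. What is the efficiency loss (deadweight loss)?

€363.50

Competitive equilibrium: 154 − 0.78Q = 110.2 + 0.28Q → Q* = 41.3208, P* = 121.7698.
With the tax, the buyer price exceeds the seller price by 27.76: (154 − 0.78Q) − (110.2 + 0.28Q) = 27.76 → Q' = 15.1321.
ΔQ = 41.3208 − 15.1321 = 26.1887; the wedge equals the tax, 27.76.
Welfare loss = ½ × 26.1887 × 27.76 = €363.50.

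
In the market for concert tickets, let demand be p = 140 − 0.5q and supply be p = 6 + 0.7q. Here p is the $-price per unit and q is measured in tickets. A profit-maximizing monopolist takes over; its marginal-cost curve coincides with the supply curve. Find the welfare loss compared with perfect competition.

Competitive equilibrium: 140 − 0.5q = 6 + 0.7q → q* = 111.6667, p* = 84.1667.
Marginal revenue: MR = 140 − q. Set MR = MC: 140 − q = 6 + 0.7q → q_m = 78.8235.
Price p_m = 140 − 0.5·78.8235 = 100.5883; MC(q_m) = 6 + 0.7·78.8235 = 61.1765.
Competitive q* = 111.6667, so Δq = 32.8432; wedge = 100.5883 − 61.1765 = 39.4118.
Deadweight loss = ½ × 32.8432 × 39.4118 = $647.20.

$647.20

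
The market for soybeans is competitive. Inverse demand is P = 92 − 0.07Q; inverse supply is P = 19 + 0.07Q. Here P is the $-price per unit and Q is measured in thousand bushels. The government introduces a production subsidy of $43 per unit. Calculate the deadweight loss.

Competitive equilibrium: 92 − 0.07Q = 19 + 0.07Q → Q* = 521.4286, P* = 55.5.
The subsidy lowers effective supply by 43: P = 0.07Q − 24.
New quantity: 92 − 0.07Q = 0.07Q − 24 → Q' = 828.5714.
Overproduction ΔQ = 828.5714 − 521.4286 = 307.1428; wedge = subsidy = 43.
DWL = ½ × 307.1428 × 43 = $6603.57 thousand.

$6603.57 thousand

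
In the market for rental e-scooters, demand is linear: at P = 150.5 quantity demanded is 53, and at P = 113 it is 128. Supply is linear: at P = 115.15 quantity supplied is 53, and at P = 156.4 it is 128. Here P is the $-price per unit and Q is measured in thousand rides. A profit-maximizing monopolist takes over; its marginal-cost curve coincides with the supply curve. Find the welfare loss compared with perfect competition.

Demand slope = (113 − 150.5)/(128 − 53) = −0.5, so P = 177 − 0.5Q.
Supply slope = (156.4 − 115.15)/(128 − 53) = 0.55, so P = 86 + 0.55Q.
Competitive equilibrium: 177 − 0.5Q = 86 + 0.55Q → Q* = 86.6667, P* = 133.6667.
Marginal revenue: MR = 177 − Q. Set MR = MC: 177 − Q = 86 + 0.55Q → Q_m = 58.7097.
Price P_m = 177 − 0.5·58.7097 = 147.6452; MC(Q_m) = 86 + 0.55·58.7097 = 118.2903.
Competitive Q* = 86.6667, so ΔQ = 27.957; wedge = 147.6452 − 118.2903 = 29.3549.
DWL = ½ × 27.957 × 29.3549 = $410.34 thousand.

$410.34 thousand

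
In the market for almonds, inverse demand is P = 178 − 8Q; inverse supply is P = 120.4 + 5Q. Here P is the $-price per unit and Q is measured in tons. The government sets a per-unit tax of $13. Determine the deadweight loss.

$6.50

Competitive equilibrium: 178 − 8Q = 120.4 + 5Q → Q* = 4.4308, P* = 142.5538.
With the tax, the buyer price exceeds the seller price by 13: (178 − 8Q) − (120.4 + 5Q) = 13 → Q' = 3.4308.
ΔQ = 4.4308 − 3.4308 = 1; the wedge equals the tax, 13.
The triangle = ½ × 1 × 13 = $6.50.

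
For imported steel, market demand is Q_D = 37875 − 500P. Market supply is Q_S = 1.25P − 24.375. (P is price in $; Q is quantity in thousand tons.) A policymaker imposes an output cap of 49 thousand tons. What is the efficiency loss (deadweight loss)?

In inverse form: demand P = 75.75 − 0.002Q, supply P = 19.5 + 0.8Q.
Competitive equilibrium: 75.75 − 0.002Q = 19.5 + 0.8Q → Q* = 70.1372, P* = 75.6097.
At Q = 49: demand price = 75.75 − 0.002·49 = 75.652; supply price = 19.5 + 0.8·49 = 58.7.
ΔQ = 70.1372 − 49 = 21.1372; wedge = 75.652 − 58.7 = 16.952.
Deadweight loss = ½ × 21.1372 × 16.952 = $179.16 thousand.

$179.16 thousand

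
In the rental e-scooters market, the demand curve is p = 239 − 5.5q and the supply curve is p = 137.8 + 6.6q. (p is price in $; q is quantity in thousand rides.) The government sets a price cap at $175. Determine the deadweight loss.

$45 thousand

Competitive equilibrium: 239 − 5.5q = 137.8 + 6.6q → q* = 8.3636, p* = 193.
At the ceiling p = 175, quantity supplied = (175 − 137.8)/6.6 = 5.6364.
Willingness to pay at q' = 5.6364: 239 − 5.5·5.6364 = 207.9998.
Δq = 8.3636 − 5.6364 = 2.7272; wedge = 207.9998 − 175 = 32.9998.
Welfare loss = ½ × 2.7272 × 32.9998 = $45 thousand.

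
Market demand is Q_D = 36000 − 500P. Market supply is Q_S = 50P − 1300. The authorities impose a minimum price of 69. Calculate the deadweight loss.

3840.91

In inverse form: demand P = 72 − 0.002Q, supply P = 26 + 0.02Q.
Competitive equilibrium: 72 − 0.002Q = 26 + 0.02Q → Q* = 2090.9091, P* = 67.8182.
At the floor P = 69, quantity demanded = (72 − 69)/0.002 = 1500.
Sellers' marginal cost at Q' = 1500: 26 + 0.02·1500 = 56.
ΔQ = 2090.9091 − 1500 = 590.9091; wedge = 69 − 56 = 13.
Deadweight loss = ½ × 590.9091 × 13 = 3840.91.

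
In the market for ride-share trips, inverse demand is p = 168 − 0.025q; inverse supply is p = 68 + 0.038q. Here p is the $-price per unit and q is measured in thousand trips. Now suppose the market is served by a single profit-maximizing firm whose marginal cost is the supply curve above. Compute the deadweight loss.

Competitive equilibrium: 168 − 0.025q = 68 + 0.038q → q* = 1587.3016, p* = 128.3175.
Marginal revenue: MR = 168 − 0.05q. Set MR = MC: 168 − 0.05q = 68 + 0.038q → q_m = 1136.3636.
Price p_m = 168 − 0.025·1136.3636 = 139.5909; MC(q_m) = 68 + 0.038·1136.3636 = 111.1818.
Competitive q* = 1587.3016, so Δq = 450.938; wedge = 139.5909 − 111.1818 = 28.4091.
Welfare loss = ½ × 450.938 × 28.4091 = $6405.37 thousand.

$6405.37 thousand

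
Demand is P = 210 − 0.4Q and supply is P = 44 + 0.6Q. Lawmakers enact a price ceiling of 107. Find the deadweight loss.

Competitive equilibrium: 210 − 0.4Q = 44 + 0.6Q → Q* = 166, P* = 143.6.
At the ceiling P = 107, quantity supplied = (107 − 44)/0.6 = 105.
Willingness to pay at Q' = 105: 210 − 0.4·105 = 168.
ΔQ = 166 − 105 = 61; wedge = 168 − 107 = 61.
Welfare loss = ½ × 61 × 61 = 1860.50.

1860.50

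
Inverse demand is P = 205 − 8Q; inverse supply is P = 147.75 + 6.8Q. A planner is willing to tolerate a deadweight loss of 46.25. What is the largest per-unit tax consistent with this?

Competitive equilibrium: 205 − 8Q = 147.75 + 6.8Q → Q* = 3.8682, P* = 174.0541.
A tax t gives ΔQ = t/14.8 and wedge t, so DWL = t²/29.6.
t²/29.6 = 46.25 → t² = 1369 → t = 37.

37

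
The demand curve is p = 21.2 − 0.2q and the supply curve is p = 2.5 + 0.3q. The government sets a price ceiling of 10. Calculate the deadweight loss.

38.44

Competitive equilibrium: 21.2 − 0.2q = 2.5 + 0.3q → q* = 37.4, p* = 13.72.
At the ceiling p = 10, quantity supplied = (10 − 2.5)/0.3 = 25.
Willingness to pay at q' = 25: 21.2 − 0.2·25 = 16.2.
Δq = 37.4 − 25 = 12.4; wedge = 16.2 − 10 = 6.2.
The triangle = ½ × 12.4 × 6.2 = 38.44.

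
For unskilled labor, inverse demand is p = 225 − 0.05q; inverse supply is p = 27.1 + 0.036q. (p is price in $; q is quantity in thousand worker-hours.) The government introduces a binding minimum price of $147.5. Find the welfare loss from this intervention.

Competitive equilibrium: 225 − 0.05q = 27.1 + 0.036q → q* = 2301.1628, p* = 109.9419.
At the floor p = 147.5, quantity demanded = (225 − 147.5)/0.05 = 1550.
Sellers' marginal cost at q' = 1550: 27.1 + 0.036·1550 = 82.9.
Δq = 2301.1628 − 1550 = 751.1628; wedge = 147.5 − 82.9 = 64.6.
Welfare loss = ½ × 751.1628 × 64.6 = $24262.56 thousand.

$24262.56 thousand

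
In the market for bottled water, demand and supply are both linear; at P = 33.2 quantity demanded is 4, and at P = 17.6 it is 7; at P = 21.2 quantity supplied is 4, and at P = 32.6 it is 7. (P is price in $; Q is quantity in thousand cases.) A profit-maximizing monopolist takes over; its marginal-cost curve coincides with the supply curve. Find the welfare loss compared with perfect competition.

$17.16 thousand

Demand slope = (17.6 − 33.2)/(7 − 4) = −5.2, so P = 54 − 5.2Q.
Supply slope = (32.6 − 21.2)/(7 − 4) = 3.8, so P = 6 + 3.8Q.
Competitive equilibrium: 54 − 5.2Q = 6 + 3.8Q → Q* = 5.3333, P* = 26.2667.
Marginal revenue: MR = 54 − 10.4Q. Set MR = MC: 54 − 10.4Q = 6 + 3.8Q → Q_m = 3.3803.
Price P_m = 54 − 5.2·3.3803 = 36.4224; MC(Q_m) = 6 + 3.8·3.3803 = 18.8451.
Competitive Q* = 5.3333, so ΔQ = 1.953; wedge = 36.4224 − 18.8451 = 17.5773.
Deadweight loss = ½ × 1.953 × 17.5773 = $17.16 thousand.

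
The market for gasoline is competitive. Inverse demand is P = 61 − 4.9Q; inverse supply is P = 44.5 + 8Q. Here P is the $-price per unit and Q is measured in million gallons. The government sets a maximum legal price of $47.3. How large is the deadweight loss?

$5.57 million

Competitive equilibrium: 61 − 4.9Q = 44.5 + 8Q → Q* = 1.2791, P* = 54.7326.
At the ceiling P = 47.3, quantity supplied = (47.3 − 44.5)/8 = 0.35.
Willingness to pay at Q' = 0.35: 61 − 4.9·0.35 = 59.285.
ΔQ = 1.2791 − 0.35 = 0.9291; wedge = 59.285 − 47.3 = 11.985.
The triangle = ½ × 0.9291 × 11.985 = $5.57 million.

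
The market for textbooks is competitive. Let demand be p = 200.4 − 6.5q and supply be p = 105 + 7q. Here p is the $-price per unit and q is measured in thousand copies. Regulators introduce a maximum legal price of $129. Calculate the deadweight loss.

$89.34 thousand

Competitive equilibrium: 200.4 − 6.5q = 105 + 7q → q* = 7.0667, p* = 154.4667.
At the ceiling p = 129, quantity supplied = (129 − 105)/7 = 3.4286.
Willingness to pay at q' = 3.4286: 200.4 − 6.5·3.4286 = 178.1141.
Δq = 7.0667 − 3.4286 = 3.6381; wedge = 178.1141 − 129 = 49.1141.
Deadweight loss = ½ × 3.6381 × 49.1141 = $89.34 thousand.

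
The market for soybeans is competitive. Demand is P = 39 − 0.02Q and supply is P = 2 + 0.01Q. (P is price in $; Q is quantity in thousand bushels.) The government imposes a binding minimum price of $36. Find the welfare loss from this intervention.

$17604.17 thousand

Competitive equilibrium: 39 − 0.02Q = 2 + 0.01Q → Q* = 1233.3333, P* = 14.3333.
At the floor P = 36, quantity demanded = (39 − 36)/0.02 = 150.
Sellers' marginal cost at Q' = 150: 2 + 0.01·150 = 3.5.
ΔQ = 1233.3333 − 150 = 1083.3333; wedge = 36 − 3.5 = 32.5.
DWL = ½ × 1083.3333 × 32.5 = $17604.17 thousand.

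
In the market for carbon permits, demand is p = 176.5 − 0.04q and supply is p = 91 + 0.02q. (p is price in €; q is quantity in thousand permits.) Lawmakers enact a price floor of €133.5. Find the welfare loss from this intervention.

€3675 thousand

Competitive equilibrium: 176.5 − 0.04q = 91 + 0.02q → q* = 1425, p* = 119.5.
At the floor p = 133.5, quantity demanded = (176.5 − 133.5)/0.04 = 1075.
Sellers' marginal cost at q' = 1075: 91 + 0.02·1075 = 112.5.
Δq = 1425 − 1075 = 350; wedge = 133.5 − 112.5 = 21.
Welfare loss = ½ × 350 × 21 = €3675 thousand.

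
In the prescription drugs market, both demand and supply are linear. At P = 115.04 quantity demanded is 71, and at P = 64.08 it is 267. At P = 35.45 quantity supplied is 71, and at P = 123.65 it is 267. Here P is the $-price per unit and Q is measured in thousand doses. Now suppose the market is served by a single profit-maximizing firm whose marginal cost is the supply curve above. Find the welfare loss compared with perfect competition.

$855.07 thousand

Demand slope = (64.08 − 115.04)/(267 − 71) = −0.26, so P = 133.5 − 0.26Q.
Supply slope = (123.65 − 35.45)/(267 − 71) = 0.45, so P = 3.5 + 0.45Q.
Competitive equilibrium: 133.5 − 0.26Q = 3.5 + 0.45Q → Q* = 183.0986, P* = 85.8944.
Marginal revenue: MR = 133.5 − 0.52Q. Set MR = MC: 133.5 − 0.52Q = 3.5 + 0.45Q → Q_m = 134.0206.
Price P_m = 133.5 − 0.26·134.0206 = 98.6546; MC(Q_m) = 3.5 + 0.45·134.0206 = 63.8093.
Competitive Q* = 183.0986, so ΔQ = 49.078; wedge = 98.6546 − 63.8093 = 34.8453.
Deadweight loss = ½ × 49.078 × 34.8453 = $855.07 thousand.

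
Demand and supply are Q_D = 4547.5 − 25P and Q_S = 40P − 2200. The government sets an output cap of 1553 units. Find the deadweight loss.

In inverse form: demand P = 181.9 − 0.04Q, supply P = 55 + 0.025Q.
Competitive equilibrium: 181.9 − 0.04Q = 55 + 0.025Q → Q* = 1952.3077, P* = 103.8077.
At Q = 1553: demand price = 181.9 − 0.04·1553 = 119.78; supply price = 55 + 0.025·1553 = 93.825.
ΔQ = 1952.3077 − 1553 = 399.3077; wedge = 119.78 − 93.825 = 25.955.
DWL = ½ × 399.3077 × 25.955 = 5182.02.

5182.02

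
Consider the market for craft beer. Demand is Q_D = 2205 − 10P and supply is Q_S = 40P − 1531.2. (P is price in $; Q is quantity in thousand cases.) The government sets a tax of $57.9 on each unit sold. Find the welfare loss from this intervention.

In inverse form: demand P = 220.5 − 0.1Q, supply P = 38.28 + 0.025Q.
Competitive equilibrium: 220.5 − 0.1Q = 38.28 + 0.025Q → Q* = 1457.76, P* = 74.724.
With the tax, the buyer price exceeds the seller price by 57.9: (220.5 − 0.1Q) − (38.28 + 0.025Q) = 57.9 → Q' = 994.56.
ΔQ = 1457.76 − 994.56 = 463.2; the wedge equals the tax, 57.9.
Welfare loss = ½ × 463.2 × 57.9 = $13409.64 thousand.

$13409.64 thousand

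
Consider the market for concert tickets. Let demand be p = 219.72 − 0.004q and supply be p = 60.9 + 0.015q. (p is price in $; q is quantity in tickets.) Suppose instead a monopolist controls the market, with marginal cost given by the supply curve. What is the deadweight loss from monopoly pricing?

$20076.64

Competitive equilibrium: 219.72 − 0.004q = 60.9 + 0.015q → q* = 8358.94737, p* = 186.28421.
Marginal revenue: MR = 219.72 − 0.008q. Set MR = MC: 219.72 − 0.008q = 60.9 + 0.015q → q_m = 6905.21739.
Price p_m = 219.72 − 0.004·6905.21739 = 192.09913; MC(q_m) = 60.9 + 0.015·6905.21739 = 164.47826.
Competitive q* = 8358.94737, so Δq = 1453.72998; wedge = 192.09913 − 164.47826 = 27.62087.
Welfare loss = ½ × 1453.72998 × 27.62087 = $20076.64.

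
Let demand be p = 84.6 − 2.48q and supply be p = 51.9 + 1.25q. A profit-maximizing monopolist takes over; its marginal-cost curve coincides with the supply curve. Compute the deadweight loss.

Competitive equilibrium: 84.6 − 2.48q = 51.9 + 1.25q → q* = 8.7668, p* = 62.8584.
Marginal revenue: MR = 84.6 − 4.96q. Set MR = MC: 84.6 − 4.96q = 51.9 + 1.25q → q_m = 5.2657.
Price p_m = 84.6 − 2.48·5.2657 = 71.5411; MC(q_m) = 51.9 + 1.25·5.2657 = 58.4821.
Competitive q* = 8.7668, so Δq = 3.5011; wedge = 71.5411 − 58.4821 = 13.059.
The triangle = ½ × 3.5011 × 13.059 = 22.86.

22.86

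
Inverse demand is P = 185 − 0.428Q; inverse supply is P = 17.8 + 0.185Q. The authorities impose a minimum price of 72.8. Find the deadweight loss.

34.49

Competitive equilibrium: 185 − 0.428Q = 17.8 + 0.185Q → Q* = 272.7569, P* = 68.26.
At the floor P = 72.8, quantity demanded = (185 − 72.8)/0.428 = 262.1495.
Sellers' marginal cost at Q' = 262.1495: 17.8 + 0.185·262.1495 = 66.2977.
ΔQ = 272.7569 − 262.1495 = 10.6074; wedge = 72.8 − 66.2977 = 6.5023.
The triangle = ½ × 10.6074 × 6.5023 = 34.49.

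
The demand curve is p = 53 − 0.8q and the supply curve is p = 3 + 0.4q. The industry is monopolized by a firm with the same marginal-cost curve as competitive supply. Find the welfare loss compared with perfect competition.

Competitive equilibrium: 53 − 0.8q = 3 + 0.4q → q* = 41.6667, p* = 19.6667.
Marginal revenue: MR = 53 − 1.6q. Set MR = MC: 53 − 1.6q = 3 + 0.4q → q_m = 25.
Price p_m = 53 − 0.8·25 = 33; MC(q_m) = 3 + 0.4·25 = 13.
Competitive q* = 41.6667, so Δq = 16.6667; wedge = 33 − 13 = 20.
Welfare loss = ½ × 16.6667 × 20 = 166.67.

166.67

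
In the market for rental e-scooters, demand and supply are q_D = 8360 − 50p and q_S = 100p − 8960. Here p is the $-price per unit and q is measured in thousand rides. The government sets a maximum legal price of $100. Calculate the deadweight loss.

In inverse form: demand p = 167.2 − 0.02q, supply p = 89.6 + 0.01q.
Competitive equilibrium: 167.2 − 0.02q = 89.6 + 0.01q → q* = 2586.6667, p* = 115.4667.
At the ceiling p = 100, quantity supplied = (100 − 89.6)/0.01 = 1040.
Willingness to pay at q' = 1040: 167.2 − 0.02·1040 = 146.4.
Δq = 2586.6667 − 1040 = 1546.6667; wedge = 146.4 − 100 = 46.4.
Welfare loss = ½ × 1546.6667 × 46.4 = $35882.67 thousand.

$35882.67 thousand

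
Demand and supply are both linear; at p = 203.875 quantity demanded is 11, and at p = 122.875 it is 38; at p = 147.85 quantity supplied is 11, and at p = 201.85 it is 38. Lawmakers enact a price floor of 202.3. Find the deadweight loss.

285.156

Demand slope = (122.875 − 203.875)/(38 − 11) = −3, so p = 236.875 − 3q.
Supply slope = (201.85 − 147.85)/(38 − 11) = 2, so p = 125.85 + 2q.
Competitive equilibrium: 236.875 − 3q = 125.85 + 2q → q* = 22.205, p* = 170.26.
At the floor p = 202.3, quantity demanded = (236.875 − 202.3)/3 = 11.525.
Sellers' marginal cost at q' = 11.525: 125.85 + 2·11.525 = 148.9.
Δq = 22.205 − 11.525 = 10.68; wedge = 202.3 − 148.9 = 53.4.
The triangle = ½ × 10.68 × 53.4 = 285.156.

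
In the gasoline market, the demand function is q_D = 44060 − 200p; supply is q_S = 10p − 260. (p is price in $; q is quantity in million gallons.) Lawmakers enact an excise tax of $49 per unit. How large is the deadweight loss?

In inverse form: demand p = 220.3 − 0.005q, supply p = 26 + 0.1q.
Competitive equilibrium: 220.3 − 0.005q = 26 + 0.1q → q* = 1850.4762, p* = 211.0476.
With the tax, the buyer price exceeds the seller price by 49: (220.3 − 0.005q) − (26 + 0.1q) = 49 → q' = 1383.8095.
Δq = 1850.4762 − 1383.8095 = 466.6667; the wedge equals the tax, 49.
DWL = ½ × 466.6667 × 49 = $11433.33 million.

$11433.33 million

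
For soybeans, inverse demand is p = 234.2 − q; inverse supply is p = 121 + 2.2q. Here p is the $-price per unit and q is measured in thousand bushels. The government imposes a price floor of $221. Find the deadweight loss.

$786.769 thousand

Competitive equilibrium: 234.2 − q = 121 + 2.2q → q* = 35.375, p* = 198.825.
At the floor p = 221, quantity demanded = (234.2 − 221)/1 = 13.2.
Sellers' marginal cost at q' = 13.2: 121 + 2.2·13.2 = 150.04.
Δq = 35.375 − 13.2 = 22.175; wedge = 221 − 150.04 = 70.96.
The triangle = ½ × 22.175 × 70.96 = $786.769 thousand.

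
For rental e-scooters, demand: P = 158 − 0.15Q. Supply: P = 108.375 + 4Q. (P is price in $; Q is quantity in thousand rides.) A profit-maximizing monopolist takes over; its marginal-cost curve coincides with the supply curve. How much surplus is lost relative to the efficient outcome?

Competitive equilibrium: 158 − 0.15Q = 108.375 + 4Q → Q* = 11.9578, P* = 156.2063.
Marginal revenue: MR = 158 − 0.3Q. Set MR = MC: 158 − 0.3Q = 108.375 + 4Q → Q_m = 11.5407.
Price P_m = 158 − 0.15·11.5407 = 156.2689; MC(Q_m) = 108.375 + 4·11.5407 = 154.5378.
Competitive Q* = 11.9578, so ΔQ = 0.4171; wedge = 156.2689 − 154.5378 = 1.7311.
The triangle = ½ × 0.4171 × 1.7311 = $0.36 thousand.

$0.36 thousand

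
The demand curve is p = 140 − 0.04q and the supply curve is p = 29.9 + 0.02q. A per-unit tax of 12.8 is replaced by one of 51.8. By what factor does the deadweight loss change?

Competitive equilibrium: 140 − 0.04q = 29.9 + 0.02q → q* = 1835, p* = 66.6.
For a per-unit tax t: Δq = t/0.06, so DWL = ½·t·(t/0.06) = t²/0.12.
At t = 12.8: DWL = 1365.333. At t = 51.8: DWL = 22360.333.
Ratio = (51.8/12.8)² = 16.377.

16.377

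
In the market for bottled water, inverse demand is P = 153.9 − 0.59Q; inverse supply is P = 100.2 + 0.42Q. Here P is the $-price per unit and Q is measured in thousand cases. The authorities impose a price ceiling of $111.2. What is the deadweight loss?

$367.54 thousand

Competitive equilibrium: 153.9 − 0.59Q = 100.2 + 0.42Q → Q* = 53.1683, P* = 122.5307.
At the ceiling P = 111.2, quantity supplied = (111.2 − 100.2)/0.42 = 26.1905.
Willingness to pay at Q' = 26.1905: 153.9 − 0.59·26.1905 = 138.4476.
ΔQ = 53.1683 − 26.1905 = 26.9778; wedge = 138.4476 − 111.2 = 27.2476.
DWL = ½ × 26.9778 × 27.2476 = $367.54 thousand.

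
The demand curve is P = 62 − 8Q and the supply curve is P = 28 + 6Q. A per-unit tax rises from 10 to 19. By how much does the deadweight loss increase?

Competitive equilibrium: 62 − 8Q = 28 + 6Q → Q* = 2.4286, P* = 42.5714.
For a per-unit tax t: ΔQ = t/14, so DWL = ½·t·(t/14) = t²/28.
At t = 10: DWL = 3.571. At t = 19: DWL = 12.893.
Increase = 12.893 − 3.571 = 9.32.

9.32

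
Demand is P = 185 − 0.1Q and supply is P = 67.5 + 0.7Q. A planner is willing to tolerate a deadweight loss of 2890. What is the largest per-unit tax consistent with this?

68

Competitive equilibrium: 185 − 0.1Q = 67.5 + 0.7Q → Q* = 146.875, P* = 170.3125.
A tax t gives ΔQ = t/0.8 and wedge t, so DWL = t²/1.6.
t²/1.6 = 2890 → t² = 4624 → t = 68.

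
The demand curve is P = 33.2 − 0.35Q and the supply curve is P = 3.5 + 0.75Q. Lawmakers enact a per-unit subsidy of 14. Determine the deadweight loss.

89.09

Competitive equilibrium: 33.2 − 0.35Q = 3.5 + 0.75Q → Q* = 27, P* = 23.75.
The subsidy lowers effective supply by 14: P = 0.75Q − 10.5.
New quantity: 33.2 − 0.35Q = 0.75Q − 10.5 → Q' = 39.7273.
Overproduction ΔQ = 39.7273 − 27 = 12.7273; wedge = subsidy = 14.
The triangle = ½ × 12.7273 × 14 = 89.09.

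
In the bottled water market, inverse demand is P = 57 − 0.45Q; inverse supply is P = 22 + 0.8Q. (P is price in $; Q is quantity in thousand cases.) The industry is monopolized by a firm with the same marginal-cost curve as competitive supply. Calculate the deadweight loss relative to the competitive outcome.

$34.33 thousand

Competitive equilibrium: 57 − 0.45Q = 22 + 0.8Q → Q* = 28, P* = 44.4.
Marginal revenue: MR = 57 − 0.9Q. Set MR = MC: 57 − 0.9Q = 22 + 0.8Q → Q_m = 20.5882.
Price P_m = 57 − 0.45·20.5882 = 47.7353; MC(Q_m) = 22 + 0.8·20.5882 = 38.4706.
Competitive Q* = 28, so ΔQ = 7.4118; wedge = 47.7353 − 38.4706 = 9.2647.
The triangle = ½ × 7.4118 × 9.2647 = $34.33 thousand.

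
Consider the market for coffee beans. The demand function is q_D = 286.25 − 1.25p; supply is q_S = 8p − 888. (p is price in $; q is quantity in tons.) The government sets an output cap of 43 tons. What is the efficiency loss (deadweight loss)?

$3307.65

In inverse form: demand p = 229 − 0.8q, supply p = 111 + 0.125q.
Competitive equilibrium: 229 − 0.8q = 111 + 0.125q → q* = 127.5676, p* = 126.9459.
At q = 43: demand price = 229 − 0.8·43 = 194.6; supply price = 111 + 0.125·43 = 116.375.
Δq = 127.5676 − 43 = 84.5676; wedge = 194.6 − 116.375 = 78.225.
Deadweight loss = ½ × 84.5676 × 78.225 = $3307.65.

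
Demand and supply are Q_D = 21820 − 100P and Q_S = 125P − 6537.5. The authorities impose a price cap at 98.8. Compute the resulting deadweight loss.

In inverse form: demand P = 218.2 − 0.01Q, supply P = 52.3 + 0.008Q.
Competitive equilibrium: 218.2 − 0.01Q = 52.3 + 0.008Q → Q* = 9216.6667, P* = 126.0333.
At the ceiling P = 98.8, quantity supplied = (98.8 − 52.3)/0.008 = 5812.5.
Willingness to pay at Q' = 5812.5: 218.2 − 0.01·5812.5 = 160.075.
ΔQ = 9216.6667 − 5812.5 = 3404.1667; wedge = 160.075 − 98.8 = 61.275.
Deadweight loss = ½ × 3404.1667 × 61.275 = 104295.16.

104295.16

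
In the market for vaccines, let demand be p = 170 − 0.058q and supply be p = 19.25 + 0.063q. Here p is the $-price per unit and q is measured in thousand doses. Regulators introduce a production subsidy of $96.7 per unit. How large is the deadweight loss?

Competitive equilibrium: 170 − 0.058q = 19.25 + 0.063q → q* = 1245.8678, p* = 97.7397.
The subsidy lowers effective supply by 96.7: p = 0.063q − 77.45.
New quantity: 170 − 0.058q = 0.063q − 77.45 → q' = 2045.0413.
Overproduction Δq = 2045.0413 − 1245.8678 = 799.1735; wedge = subsidy = 96.7.
Deadweight loss = ½ × 799.1735 × 96.7 = $38640.04 thousand.

$38640.04 thousand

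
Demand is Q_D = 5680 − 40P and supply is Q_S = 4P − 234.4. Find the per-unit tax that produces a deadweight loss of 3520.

In inverse form: demand P = 142 − 0.025Q, supply P = 58.6 + 0.25Q.
Competitive equilibrium: 142 − 0.025Q = 58.6 + 0.25Q → Q* = 303.2727, P* = 134.4182.
A tax t gives ΔQ = t/0.275 and wedge t, so DWL = t²/0.55.
t²/0.55 = 3520 → t² = 1936 → t = 44.

44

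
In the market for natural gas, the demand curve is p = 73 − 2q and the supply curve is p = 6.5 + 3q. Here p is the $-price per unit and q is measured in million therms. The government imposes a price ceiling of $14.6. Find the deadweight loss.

Competitive equilibrium: 73 − 2q = 6.5 + 3q → q* = 13.3, p* = 46.4.
At the ceiling p = 14.6, quantity supplied = (14.6 − 6.5)/3 = 2.7.
Willingness to pay at q' = 2.7: 73 − 2·2.7 = 67.6.
Δq = 13.3 − 2.7 = 10.6; wedge = 67.6 − 14.6 = 53.
Welfare loss = ½ × 10.6 × 53 = $280.90 million.

$280.90 million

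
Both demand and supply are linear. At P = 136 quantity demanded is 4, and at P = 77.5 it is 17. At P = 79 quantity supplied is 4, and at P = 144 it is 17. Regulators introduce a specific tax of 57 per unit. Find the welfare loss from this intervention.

171

Demand slope = (77.5 − 136)/(17 − 4) = −4.5, so P = 154 − 4.5Q.
Supply slope = (144 − 79)/(17 − 4) = 5, so P = 59 + 5Q.
Competitive equilibrium: 154 − 4.5Q = 59 + 5Q → Q* = 10, P* = 109.
With the tax, the buyer price exceeds the seller price by 57: (154 − 4.5Q) − (59 + 5Q) = 57 → Q' = 4.
ΔQ = 10 − 4 = 6; the wedge equals the tax, 57.
Deadweight loss = ½ × 6 × 57 = 171.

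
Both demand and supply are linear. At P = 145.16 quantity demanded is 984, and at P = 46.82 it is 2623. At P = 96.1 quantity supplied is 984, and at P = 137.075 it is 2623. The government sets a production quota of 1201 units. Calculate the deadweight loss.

Demand slope = (46.82 − 145.16)/(2623 − 984) = −0.06, so P = 204.2 − 0.06Q.
Supply slope = (137.075 − 96.1)/(2623 − 984) = 0.025, so P = 71.5 + 0.025Q.
Competitive equilibrium: 204.2 − 0.06Q = 71.5 + 0.025Q → Q* = 1561.1765, P* = 110.5294.
At Q = 1201: demand price = 204.2 − 0.06·1201 = 132.14; supply price = 71.5 + 0.025·1201 = 101.525.
ΔQ = 1561.1765 − 1201 = 360.1765; wedge = 132.14 − 101.525 = 30.615.
Welfare loss = ½ × 360.1765 × 30.615 = 5513.40.

5513.40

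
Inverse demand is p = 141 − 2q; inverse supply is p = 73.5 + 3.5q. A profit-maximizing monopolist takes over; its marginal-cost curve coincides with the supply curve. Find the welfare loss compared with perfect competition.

Competitive equilibrium: 141 − 2q = 73.5 + 3.5q → q* = 12.2727, p* = 116.4545.
Marginal revenue: MR = 141 − 4q. Set MR = MC: 141 − 4q = 73.5 + 3.5q → q_m = 9.
Price p_m = 141 − 2·9 = 123; MC(q_m) = 73.5 + 3.5·9 = 105.
Competitive q* = 12.2727, so Δq = 3.2727; wedge = 123 − 105 = 18.
DWL = ½ × 3.2727 × 18 = 29.45.

29.45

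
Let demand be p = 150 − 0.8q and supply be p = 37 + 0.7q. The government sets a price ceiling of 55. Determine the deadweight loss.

1846.54

Competitive equilibrium: 150 − 0.8q = 37 + 0.7q → q* = 75.3333, p* = 89.7333.
At the ceiling p = 55, quantity supplied = (55 − 37)/0.7 = 25.7143.
Willingness to pay at q' = 25.7143: 150 − 0.8·25.7143 = 129.4286.
Δq = 75.3333 − 25.7143 = 49.619; wedge = 129.4286 − 55 = 74.4286.
The triangle = ½ × 49.619 × 74.4286 = 1846.54.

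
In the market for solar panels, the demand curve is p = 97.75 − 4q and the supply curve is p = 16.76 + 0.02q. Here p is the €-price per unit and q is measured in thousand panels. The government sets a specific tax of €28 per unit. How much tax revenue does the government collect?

€369.08 thousand

Competitive equilibrium: 97.75 − 4q = 16.76 + 0.02q → q* = 20.1468, p* = 17.1629.
With the tax, the buyer price exceeds the seller price by 28: (97.75 − 4q) − (16.76 + 0.02q) = 28 → q' = 13.1816.
Tax revenue = 28 × 13.1816 = €369.08 thousand.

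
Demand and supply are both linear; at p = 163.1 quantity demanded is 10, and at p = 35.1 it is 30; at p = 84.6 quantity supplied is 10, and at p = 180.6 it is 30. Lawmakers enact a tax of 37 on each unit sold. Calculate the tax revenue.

Demand slope = (35.1 − 163.1)/(30 − 10) = −6.4, so p = 227.1 − 6.4q.
Supply slope = (180.6 − 84.6)/(30 − 10) = 4.8, so p = 36.6 + 4.8q.
Competitive equilibrium: 227.1 − 6.4q = 36.6 + 4.8q → q* = 17.0089, p* = 118.2429.
With the tax, the buyer price exceeds the seller price by 37: (227.1 − 6.4q) − (36.6 + 4.8q) = 37 → q' = 13.7054.
Tax revenue = 37 × 13.7054 = 507.10.

507.10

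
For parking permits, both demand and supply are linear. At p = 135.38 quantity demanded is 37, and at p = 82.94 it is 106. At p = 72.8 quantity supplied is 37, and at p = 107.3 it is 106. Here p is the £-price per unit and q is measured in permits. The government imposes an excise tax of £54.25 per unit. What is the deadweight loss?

£1167.88

Demand slope = (82.94 − 135.38)/(106 − 37) = −0.76, so p = 163.5 − 0.76q.
Supply slope = (107.3 − 72.8)/(106 − 37) = 0.5, so p = 54.3 + 0.5q.
Competitive equilibrium: 163.5 − 0.76q = 54.3 + 0.5q → q* = 86.6667, p* = 97.6333.
With the tax, the buyer price exceeds the seller price by 54.25: (163.5 − 0.76q) − (54.3 + 0.5q) = 54.25 → q' = 43.6111.
Δq = 86.6667 − 43.6111 = 43.0556; the wedge equals the tax, 54.25.
Deadweight loss = ½ × 43.0556 × 54.25 = £1167.88.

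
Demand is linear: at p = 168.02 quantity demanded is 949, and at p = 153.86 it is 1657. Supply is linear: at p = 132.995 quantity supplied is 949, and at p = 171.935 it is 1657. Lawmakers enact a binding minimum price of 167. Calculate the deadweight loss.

Demand slope = (153.86 − 168.02)/(1657 − 949) = −0.02, so p = 187 − 0.02q.
Supply slope = (171.935 − 132.995)/(1657 − 949) = 0.055, so p = 80.8 + 0.055q.
Competitive equilibrium: 187 − 0.02q = 80.8 + 0.055q → q* = 1416, p* = 158.68.
At the floor p = 167, quantity demanded = (187 − 167)/0.02 = 1000.
Sellers' marginal cost at q' = 1000: 80.8 + 0.055·1000 = 135.8.
Δq = 1416 − 1000 = 416; wedge = 167 − 135.8 = 31.2.
Deadweight loss = ½ × 416 × 31.2 = 6489.60.

6489.60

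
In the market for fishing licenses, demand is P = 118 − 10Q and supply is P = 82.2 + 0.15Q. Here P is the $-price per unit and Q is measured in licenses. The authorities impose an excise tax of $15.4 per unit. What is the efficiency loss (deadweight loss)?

$11.68

Competitive equilibrium: 118 − 10Q = 82.2 + 0.15Q → Q* = 3.5271, P* = 82.7291.
With the tax, the buyer price exceeds the seller price by 15.4: (118 − 10Q) − (82.2 + 0.15Q) = 15.4 → Q' = 2.0099.
ΔQ = 3.5271 − 2.0099 = 1.5172; the wedge equals the tax, 15.4.
DWL = ½ × 1.5172 × 15.4 = $11.68.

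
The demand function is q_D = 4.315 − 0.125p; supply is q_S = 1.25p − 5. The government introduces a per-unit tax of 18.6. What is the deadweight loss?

19.66

In inverse form: demand p = 34.52 − 8q, supply p = 4 + 0.8q.
Competitive equilibrium: 34.52 − 8q = 4 + 0.8q → q* = 3.4682, p* = 6.7745.
With the tax, the buyer price exceeds the seller price by 18.6: (34.52 − 8q) − (4 + 0.8q) = 18.6 → q' = 1.3545.
Δq = 3.4682 − 1.3545 = 2.1137; the wedge equals the tax, 18.6.
Deadweight loss = ½ × 2.1137 × 18.6 = 19.66.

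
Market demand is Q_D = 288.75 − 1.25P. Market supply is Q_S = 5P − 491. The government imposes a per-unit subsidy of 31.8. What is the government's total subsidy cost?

5234.28

In inverse form: demand P = 231 − 0.8Q, supply P = 98.2 + 0.2Q.
Competitive equilibrium: 231 − 0.8Q = 98.2 + 0.2Q → Q* = 132.8, P* = 124.76.
The subsidy lowers effective supply by 31.8: P = 66.4 + 0.2Q.
New quantity: 231 − 0.8Q = 66.4 + 0.2Q → Q' = 164.6.
Total subsidy cost = 31.8 × 164.6 = 5234.28.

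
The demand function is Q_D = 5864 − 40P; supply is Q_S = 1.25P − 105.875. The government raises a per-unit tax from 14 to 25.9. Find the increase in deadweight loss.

287.76

In inverse form: demand P = 146.6 − 0.025Q, supply P = 84.7 + 0.8Q.
Competitive equilibrium: 146.6 − 0.025Q = 84.7 + 0.8Q → Q* = 75.0303, P* = 144.7242.
For a per-unit tax t: ΔQ = t/0.825, so DWL = ½·t·(t/0.825) = t²/1.65.
At t = 14: DWL = 118.788. At t = 25.9: DWL = 406.552.
Increase = 406.552 − 118.788 = 287.76.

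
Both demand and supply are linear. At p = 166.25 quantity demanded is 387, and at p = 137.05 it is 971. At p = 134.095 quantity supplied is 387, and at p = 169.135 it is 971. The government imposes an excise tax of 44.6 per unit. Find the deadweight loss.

Demand slope = (137.05 − 166.25)/(971 − 387) = −0.05, so p = 185.6 − 0.05q.
Supply slope = (169.135 − 134.095)/(971 − 387) = 0.06, so p = 110.875 + 0.06q.
Competitive equilibrium: 185.6 − 0.05q = 110.875 + 0.06q → q* = 679.3182, p* = 151.6341.
With the tax, the buyer price exceeds the seller price by 44.6: (185.6 − 0.05q) − (110.875 + 0.06q) = 44.6 → q' = 273.8636.
Δq = 679.3182 − 273.8636 = 405.4546; the wedge equals the tax, 44.6.
Welfare loss = ½ × 405.4546 × 44.6 = 9041.64.

9041.64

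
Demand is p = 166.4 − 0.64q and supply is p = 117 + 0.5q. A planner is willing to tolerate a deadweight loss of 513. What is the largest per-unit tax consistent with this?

Competitive equilibrium: 166.4 − 0.64q = 117 + 0.5q → q* = 43.3333, p* = 138.6667.
A tax t gives Δq = t/1.14 and wedge t, so DWL = t²/2.28.
t²/2.28 = 513 → t² = 1169.64 → t = 34.2.

34.2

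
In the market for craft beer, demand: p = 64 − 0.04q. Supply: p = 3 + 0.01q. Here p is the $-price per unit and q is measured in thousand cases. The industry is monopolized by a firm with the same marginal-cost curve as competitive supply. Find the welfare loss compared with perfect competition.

Competitive equilibrium: 64 − 0.04q = 3 + 0.01q → q* = 1220, p* = 15.2.
Marginal revenue: MR = 64 − 0.08q. Set MR = MC: 64 − 0.08q = 3 + 0.01q → q_m = 677.7778.
Price p_m = 64 − 0.04·677.7778 = 36.8889; MC(q_m) = 3 + 0.01·677.7778 = 9.7778.
Competitive q* = 1220, so Δq = 542.2222; wedge = 36.8889 − 9.7778 = 27.1111.
Welfare loss = ½ × 542.2222 × 27.1111 = $7350.12 thousand.

$7350.12 thousand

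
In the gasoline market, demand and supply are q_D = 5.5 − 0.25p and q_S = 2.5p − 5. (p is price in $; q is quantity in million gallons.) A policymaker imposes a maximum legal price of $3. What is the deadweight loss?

$9.20 million

In inverse form: demand p = 22 − 4q, supply p = 2 + 0.4q.
Competitive equilibrium: 22 − 4q = 2 + 0.4q → q* = 4.5455, p* = 3.8182.
At the ceiling p = 3, quantity supplied = (3 − 2)/0.4 = 2.5.
Willingness to pay at q' = 2.5: 22 − 4·2.5 = 12.
Δq = 4.5455 − 2.5 = 2.0455; wedge = 12 − 3 = 9.
DWL = ½ × 2.0455 × 9 = $9.20 million.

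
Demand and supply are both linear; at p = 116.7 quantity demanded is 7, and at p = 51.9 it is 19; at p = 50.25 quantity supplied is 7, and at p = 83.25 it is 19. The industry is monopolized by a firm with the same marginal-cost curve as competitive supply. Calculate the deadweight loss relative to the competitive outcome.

148.61

Demand slope = (51.9 − 116.7)/(19 − 7) = −5.4, so p = 154.5 − 5.4q.
Supply slope = (83.25 − 50.25)/(19 − 7) = 2.75, so p = 31 + 2.75q.
Competitive equilibrium: 154.5 − 5.4q = 31 + 2.75q → q* = 15.1534, p* = 72.6718.
Marginal revenue: MR = 154.5 − 10.8q. Set MR = MC: 154.5 − 10.8q = 31 + 2.75q → q_m = 9.1144.
Price p_m = 154.5 − 5.4·9.1144 = 105.2822; MC(q_m) = 31 + 2.75·9.1144 = 56.0646.
Competitive q* = 15.1534, so Δq = 6.039; wedge = 105.2822 − 56.0646 = 49.2176.
Welfare loss = ½ × 6.039 × 49.2176 = 148.61.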